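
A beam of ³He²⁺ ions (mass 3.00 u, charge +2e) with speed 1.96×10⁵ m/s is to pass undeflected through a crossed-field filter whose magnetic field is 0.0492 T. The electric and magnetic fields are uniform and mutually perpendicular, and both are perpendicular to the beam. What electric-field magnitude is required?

E = 9640 V/m

For straight-line motion qE = qvB, so E = vB.
E = 1.96×10⁵ × 0.0492 = 9640 V/m.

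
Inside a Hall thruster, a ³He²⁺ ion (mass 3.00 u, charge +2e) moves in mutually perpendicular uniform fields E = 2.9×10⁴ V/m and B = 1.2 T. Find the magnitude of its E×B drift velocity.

In crossed fields the guiding centre drifts at v_d = |E×B|/B² = E/B, independent of charge and mass.
v_d = 2.9×10⁴/1.2 = 2.4×10⁴ m/s.

v_d ≈ 2.4×10⁴ m/s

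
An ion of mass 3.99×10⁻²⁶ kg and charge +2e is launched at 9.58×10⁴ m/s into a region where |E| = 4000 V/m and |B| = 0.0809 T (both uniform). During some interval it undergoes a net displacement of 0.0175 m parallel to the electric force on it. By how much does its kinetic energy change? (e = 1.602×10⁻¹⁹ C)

ΔKE ≈ 2.24×10⁻¹⁷ J

The magnetic force is always ⟂ v and does no work; only the electric force changes KE.
ΔKE = F_E · d = |q|E d = (3.204×10⁻¹⁹)(4000)(0.0175) ≈ 2.24×10⁻¹⁷ J.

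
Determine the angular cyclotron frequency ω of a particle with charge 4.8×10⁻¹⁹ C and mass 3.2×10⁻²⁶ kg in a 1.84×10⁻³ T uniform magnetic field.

ω = |q|B/m.
ω = (4.8×10⁻¹⁹)(1.84×10⁻³)/3.2×10⁻²⁶ ≈ 2.76×10⁴ rad/s.

ω ≈ 2.76×10⁴ rad/s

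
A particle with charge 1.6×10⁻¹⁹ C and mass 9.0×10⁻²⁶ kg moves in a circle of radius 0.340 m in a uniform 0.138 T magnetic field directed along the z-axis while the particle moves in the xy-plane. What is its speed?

From |q|vB = mv²/r, v = |q|Br/m.
v = (1.6×10⁻¹⁹)(0.138)(0.340)/9.0×10⁻²⁶ ≈ 8.34×10⁴ m/s.

v ≈ 8.34×10⁴ m/s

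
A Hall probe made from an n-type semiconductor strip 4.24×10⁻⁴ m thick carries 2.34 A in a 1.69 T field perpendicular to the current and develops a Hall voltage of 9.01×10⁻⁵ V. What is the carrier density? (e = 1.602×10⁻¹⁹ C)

n ≈ 6.46×10²⁶ m⁻³

From V_H = IB/(n e t), n = IB/(V_H e t).
n = (2.34)(1.69)/((9.01×10⁻⁵)(1.602×10⁻¹⁹)(4.24×10⁻⁴)) ≈ 6.46×10²⁶ m⁻³.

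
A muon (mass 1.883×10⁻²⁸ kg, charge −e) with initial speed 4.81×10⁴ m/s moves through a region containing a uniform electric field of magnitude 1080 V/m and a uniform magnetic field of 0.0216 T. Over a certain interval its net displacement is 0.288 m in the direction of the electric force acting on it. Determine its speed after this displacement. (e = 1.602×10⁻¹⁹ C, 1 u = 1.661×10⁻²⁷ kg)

B does no work; ΔKE = |q|E d.
½mv_f² = ½mv₀² + |q|Ed = ½(1.883×10⁻²⁸)(4.81×10⁴)² + (1.602×10⁻¹⁹)(1080)(0.288) ≈ 2.178×10⁻¹⁹ J + 4.983×10⁻¹⁷ J ≈ 5.005×10⁻¹⁷ J.
v_f = √(2·5.005×10⁻¹⁷/1.883×10⁻²⁸) ≈ 7.29×10⁵ m/s.

v_f ≈ 7.29×10⁵ m/s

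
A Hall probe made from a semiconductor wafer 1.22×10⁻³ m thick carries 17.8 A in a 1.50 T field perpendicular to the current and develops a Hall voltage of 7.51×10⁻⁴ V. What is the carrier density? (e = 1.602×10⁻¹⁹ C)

From V_H = IB/(n e t), n = IB/(V_H e t).
n = (17.8)(1.50)/((7.51×10⁻⁴)(1.602×10⁻¹⁹)(1.22×10⁻³)) ≈ 1.82×10²⁶ m⁻³.

n ≈ 1.82×10²⁶ m⁻³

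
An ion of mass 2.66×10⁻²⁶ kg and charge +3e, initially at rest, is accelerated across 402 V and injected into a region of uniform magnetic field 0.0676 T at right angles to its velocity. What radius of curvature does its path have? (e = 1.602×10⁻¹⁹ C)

Acceleration: |q|V = ½mv² ⇒ v = √(2|q|V/m) = √(2·4.806×10⁻¹⁹·402/2.66×10⁻²⁶) ≈ 1.205×10⁵ m/s.
In the field: r = mv/(|q|B) = (2.66×10⁻²⁶)(1.205×10⁵)/((4.806×10⁻¹⁹)(0.0676)) ≈ 0.0987 m.

r ≈ 0.0987 m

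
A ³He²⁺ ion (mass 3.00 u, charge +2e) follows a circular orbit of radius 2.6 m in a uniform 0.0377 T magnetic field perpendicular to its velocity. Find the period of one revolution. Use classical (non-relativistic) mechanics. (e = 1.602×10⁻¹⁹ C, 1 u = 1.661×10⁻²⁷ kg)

T ≈ 2.59×10⁻⁶ s

The cyclotron period depends only on m, q, B: T = 2πm/(|q|B).
T = 2π(4.983×10⁻²⁷)/((3.204×10⁻¹⁹)(0.0377)) ≈ 2.59×10⁻⁶ s.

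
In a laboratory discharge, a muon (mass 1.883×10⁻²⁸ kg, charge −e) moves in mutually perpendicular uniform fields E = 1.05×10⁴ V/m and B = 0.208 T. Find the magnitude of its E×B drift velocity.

In crossed fields the guiding centre drifts at v_d = |E×B|/B² = E/B, independent of charge and mass.
v_d = 1.05×10⁴/0.208 = 5.05×10⁴ m/s.

v_d ≈ 5.05×10⁴ m/s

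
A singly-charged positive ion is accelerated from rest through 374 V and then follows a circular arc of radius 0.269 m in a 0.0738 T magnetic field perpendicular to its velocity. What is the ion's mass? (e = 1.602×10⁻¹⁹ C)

m ≈ 8.44×10⁻²⁶ kg

Combine |q|V = ½mv² and r = mv/(|q|B): eliminate v to get m = qB²r²/(2V).
m = (1.602×10⁻¹⁹)(0.0738)²(0.269)²/(2·374) ≈ 8.44×10⁻²⁶ kg.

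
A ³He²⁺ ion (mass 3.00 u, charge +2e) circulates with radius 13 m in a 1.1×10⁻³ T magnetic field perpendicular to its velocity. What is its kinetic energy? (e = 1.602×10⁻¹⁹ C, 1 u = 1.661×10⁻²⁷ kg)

KE ≈ 2.1×10⁻¹⁵ J

v = |q|Br/m, then KE = ½mv² = (qBr)²/(2m).
v = (3.204×10⁻¹⁹)(1.1×10⁻³)(13)/4.983×10⁻²⁷ ≈ 9.195×10⁵ m/s.
KE = ½(4.983×10⁻²⁷)(9.195×10⁵)² ≈ 2.1×10⁻¹⁵ J.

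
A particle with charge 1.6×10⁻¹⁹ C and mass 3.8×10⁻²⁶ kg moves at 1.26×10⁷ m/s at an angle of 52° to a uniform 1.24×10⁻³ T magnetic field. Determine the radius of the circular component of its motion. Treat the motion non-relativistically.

r ≈ 1900 m

v⊥ = v sinθ = 1.26×10⁷·sin52° ≈ 9.929×10⁶ m/s.
r = m v⊥/(|q|B) = (3.8×10⁻²⁶)(9.929×10⁶)/((1.6×10⁻¹⁹)(1.24×10⁻³)) ≈ 1900 m.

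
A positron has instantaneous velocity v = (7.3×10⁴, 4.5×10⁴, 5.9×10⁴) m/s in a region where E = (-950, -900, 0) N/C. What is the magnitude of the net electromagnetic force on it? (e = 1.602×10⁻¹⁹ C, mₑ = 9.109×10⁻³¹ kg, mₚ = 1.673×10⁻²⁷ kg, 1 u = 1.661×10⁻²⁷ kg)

|F| ≈ 2.10×10⁻¹⁶ N

Only an electric field acts, so F = qE = (1.602×10⁻¹⁹ C)·(-950, -900, 0) = (-1.52×10⁻¹⁶, -1.44×10⁻¹⁶, 0) N.
|F| = 2.10×10⁻¹⁶ N.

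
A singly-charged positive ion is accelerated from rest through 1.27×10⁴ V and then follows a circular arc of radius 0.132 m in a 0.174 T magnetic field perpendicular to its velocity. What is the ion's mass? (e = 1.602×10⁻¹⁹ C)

m ≈ 3.33×10⁻²⁷ kg

Combine |q|V = ½mv² and r = mv/(|q|B): eliminate v to get m = qB²r²/(2V).
m = (1.602×10⁻¹⁹)(0.174)²(0.132)²/(2·1.27×10⁴) ≈ 3.33×10⁻²⁷ kg.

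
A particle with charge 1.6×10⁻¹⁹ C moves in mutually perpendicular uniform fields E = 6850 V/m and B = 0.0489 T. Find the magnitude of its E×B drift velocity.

v_d ≈ 1.40×10⁵ m/s

In crossed fields the guiding centre drifts at v_d = |E×B|/B² = E/B, independent of charge and mass.
v_d = 6850/0.0489 = 1.40×10⁵ m/s.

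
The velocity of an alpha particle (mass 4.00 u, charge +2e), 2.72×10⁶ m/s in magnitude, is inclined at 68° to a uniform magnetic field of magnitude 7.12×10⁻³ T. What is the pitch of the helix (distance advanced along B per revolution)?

v∥ = v cosθ = 2.72×10⁶·cos68° ≈ 1.019×10⁶ m/s.
T = 2πm/(|q|B) = 2π(6.644×10⁻²⁷)/((3.204×10⁻¹⁹)(7.12×10⁻³)) ≈ 1.830×10⁻⁵ s.
pitch = v∥ T = (1.019×10⁶)(1.830×10⁻⁵) ≈ 18.6 m.

p ≈ 18.6 m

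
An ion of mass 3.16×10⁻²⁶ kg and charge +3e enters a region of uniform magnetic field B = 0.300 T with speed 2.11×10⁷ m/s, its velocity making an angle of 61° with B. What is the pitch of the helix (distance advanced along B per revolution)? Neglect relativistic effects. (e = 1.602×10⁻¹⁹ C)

p ≈ 14.1 m

v∥ = v cosθ = 2.11×10⁷·cos61° ≈ 1.023×10⁷ m/s.
T = 2πm/(|q|B) = 2π(3.16×10⁻²⁶)/((4.806×10⁻¹⁹)(0.300)) ≈ 1.377×10⁻⁶ s.
pitch = v∥ T = (1.023×10⁷)(1.377×10⁻⁶) ≈ 14.1 m.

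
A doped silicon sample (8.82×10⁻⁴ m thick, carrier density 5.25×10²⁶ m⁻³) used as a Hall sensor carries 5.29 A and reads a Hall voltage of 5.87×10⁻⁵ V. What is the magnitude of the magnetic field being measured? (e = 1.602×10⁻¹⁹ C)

B ≈ 0.823 T

From V_H = IB/(n e t), B = V_H n e t / I.
B = (5.87×10⁻⁵)(5.25×10²⁶)(1.602×10⁻¹⁹)(8.82×10⁻⁴)/5.29 ≈ 0.823 T.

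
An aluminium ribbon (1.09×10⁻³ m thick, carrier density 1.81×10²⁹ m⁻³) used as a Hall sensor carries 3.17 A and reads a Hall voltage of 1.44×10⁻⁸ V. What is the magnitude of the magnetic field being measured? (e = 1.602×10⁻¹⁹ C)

From V_H = IB/(n e t), B = V_H n e t / I.
B = (1.44×10⁻⁸)(1.81×10²⁹)(1.602×10⁻¹⁹)(1.09×10⁻³)/3.17 ≈ 0.144 T.

B ≈ 0.144 T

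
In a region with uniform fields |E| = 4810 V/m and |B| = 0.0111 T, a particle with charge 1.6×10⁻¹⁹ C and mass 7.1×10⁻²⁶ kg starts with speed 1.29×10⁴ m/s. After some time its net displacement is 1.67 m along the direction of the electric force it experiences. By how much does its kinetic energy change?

ΔKE ≈ 1.29×10⁻¹⁵ J

The magnetic force is always ⟂ v and does no work; only the electric force changes KE.
ΔKE = F_E · d = |q|E d = (1.6×10⁻¹⁹)(4810)(1.67) ≈ 1.29×10⁻¹⁵ J.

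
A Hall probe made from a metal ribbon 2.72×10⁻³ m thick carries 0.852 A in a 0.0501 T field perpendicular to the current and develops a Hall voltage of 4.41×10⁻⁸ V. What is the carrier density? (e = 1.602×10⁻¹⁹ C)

From V_H = IB/(n e t), n = IB/(V_H e t).
n = (0.852)(0.0501)/((4.41×10⁻⁸)(1.602×10⁻¹⁹)(2.72×10⁻³)) ≈ 2.22×10²⁷ m⁻³.

n ≈ 2.22×10²⁷ m⁻³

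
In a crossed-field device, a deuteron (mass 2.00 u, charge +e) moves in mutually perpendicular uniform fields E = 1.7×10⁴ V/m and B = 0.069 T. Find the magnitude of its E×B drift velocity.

The steady drift has the magnetic force balancing the electric force, so v_d = E/B.
v_d = 1.7×10⁴/0.069 = 2.5×10⁵ m/s.

v_d ≈ 2.5×10⁵ m/s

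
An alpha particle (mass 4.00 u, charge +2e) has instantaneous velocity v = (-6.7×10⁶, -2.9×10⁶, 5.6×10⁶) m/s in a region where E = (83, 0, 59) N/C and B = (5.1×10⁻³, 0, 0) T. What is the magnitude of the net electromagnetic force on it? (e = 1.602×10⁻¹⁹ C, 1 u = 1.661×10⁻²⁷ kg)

v×B = (0, 2.86×10⁴, 1.48×10⁴) N/C.
E + v×B = (83.0, 2.86×10⁴, 1.48×10⁴) N/C.
F = q(E + v×B) = (3.204×10⁻¹⁹ C)·(83.0, 2.86×10⁴, 1.48×10⁴) = (2.66×10⁻¹⁷, 9.15×10⁻¹⁵, 4.76×10⁻¹⁵) N.
|F| = 1.03×10⁻¹⁴ N.

|F| ≈ 1.03×10⁻¹⁴ N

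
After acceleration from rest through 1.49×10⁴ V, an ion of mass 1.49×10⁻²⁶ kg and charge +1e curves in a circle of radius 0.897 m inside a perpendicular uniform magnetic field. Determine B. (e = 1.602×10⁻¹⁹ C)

B ≈ 0.0587 T

v = √(2|q|V/m) = √(2·1.602×10⁻¹⁹·1.49×10⁴/1.49×10⁻²⁶) ≈ 5.660×10⁵ m/s.
B = mv/(|q|r) = (1.49×10⁻²⁶)(5.660×10⁵)/((1.602×10⁻¹⁹)(0.897)) ≈ 0.0587 T.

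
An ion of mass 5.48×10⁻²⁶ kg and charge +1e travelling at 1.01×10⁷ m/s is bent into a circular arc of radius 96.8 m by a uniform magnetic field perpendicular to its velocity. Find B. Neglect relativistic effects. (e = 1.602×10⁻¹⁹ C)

B ≈ 0.0357 T

From |q|vB = mv²/r, B = mv/(|q|r).
B = (5.48×10⁻²⁶)(1.01×10⁷)/((1.602×10⁻¹⁹)(96.8)) ≈ 0.0357 T.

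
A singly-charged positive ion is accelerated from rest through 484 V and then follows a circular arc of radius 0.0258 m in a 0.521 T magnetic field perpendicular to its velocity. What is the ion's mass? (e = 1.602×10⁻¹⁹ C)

m ≈ 2.99×10⁻²⁶ kg

Combine |q|V = ½mv² and r = mv/(|q|B): eliminate v to get m = qB²r²/(2V).
m = (1.602×10⁻¹⁹)(0.521)²(0.0258)²/(2·484) ≈ 2.99×10⁻²⁶ kg.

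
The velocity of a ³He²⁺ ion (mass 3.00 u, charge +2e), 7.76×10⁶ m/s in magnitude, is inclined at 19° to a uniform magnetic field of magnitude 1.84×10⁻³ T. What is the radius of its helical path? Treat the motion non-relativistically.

r ≈ 21.4 m

v⊥ = v sinθ = 7.76×10⁶·sin19° ≈ 2.526×10⁶ m/s.
r = m v⊥/(|q|B) = (4.983×10⁻²⁷)(2.526×10⁶)/((3.204×10⁻¹⁹)(1.84×10⁻³)) ≈ 21.4 m.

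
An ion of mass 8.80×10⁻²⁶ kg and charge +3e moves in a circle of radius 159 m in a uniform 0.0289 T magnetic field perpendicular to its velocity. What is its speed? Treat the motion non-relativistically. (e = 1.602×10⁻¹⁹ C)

From |q|vB = mv²/r, v = |q|Br/m.
v = (4.806×10⁻¹⁹)(0.0289)(159)/8.80×10⁻²⁶ ≈ 2.51×10⁷ m/s.

v ≈ 2.51×10⁷ m/s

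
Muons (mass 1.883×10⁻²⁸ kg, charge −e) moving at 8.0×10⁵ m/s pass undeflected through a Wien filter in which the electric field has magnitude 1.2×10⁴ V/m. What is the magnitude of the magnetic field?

Balance of forces in the selector: qE = qvB ⇒ B = E/v.
B = 1.2×10⁴/8.0×10⁵ = 0.015 T.

B = 0.015 T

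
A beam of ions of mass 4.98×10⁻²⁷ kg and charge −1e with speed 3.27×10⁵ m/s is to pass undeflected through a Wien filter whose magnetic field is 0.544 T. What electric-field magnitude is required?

E = 1.78×10⁵ V/m

For straight-line motion qE = qvB, so E = vB.
E = 3.27×10⁵ × 0.544 = 1.78×10⁵ V/m.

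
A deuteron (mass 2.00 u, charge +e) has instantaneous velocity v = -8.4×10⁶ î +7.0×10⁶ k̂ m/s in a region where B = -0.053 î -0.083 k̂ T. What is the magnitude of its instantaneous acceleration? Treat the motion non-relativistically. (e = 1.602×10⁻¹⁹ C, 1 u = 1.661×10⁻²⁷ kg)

v×B = (0, -1.07×10⁶, 0) N/C.
F = q v×B = (1.602×10⁻¹⁹ C)·(0, -1.07×10⁶, 0) = (0, -1.71×10⁻¹³, 0) N.
|a| = |F|/m = 1.711×10⁻¹³/3.322×10⁻²⁷ ≈ 5.15×10¹³ m/s².

|a| ≈ 5.15×10¹³ m/s²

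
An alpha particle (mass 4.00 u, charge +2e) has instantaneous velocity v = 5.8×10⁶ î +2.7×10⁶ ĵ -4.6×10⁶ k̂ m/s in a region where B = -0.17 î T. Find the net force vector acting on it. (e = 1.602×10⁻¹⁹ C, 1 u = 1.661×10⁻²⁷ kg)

F ≈ (0, 2.51×10⁻¹³, 1.47×10⁻¹³) N

v×B = (0, 7.82×10⁵, 4.59×10⁵) N/C.
F = q v×B = (3.204×10⁻¹⁹ C)·(0, 7.82×10⁵, 4.59×10⁵) = (0, 2.51×10⁻¹³, 1.47×10⁻¹³) N.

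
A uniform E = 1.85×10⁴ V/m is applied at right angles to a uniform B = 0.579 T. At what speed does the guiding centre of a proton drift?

v_d ≈ 3.20×10⁴ m/s

In crossed fields the guiding centre drifts at v_d = |E×B|/B² = E/B, independent of charge and mass.
v_d = 1.85×10⁴/0.579 = 3.20×10⁴ m/s.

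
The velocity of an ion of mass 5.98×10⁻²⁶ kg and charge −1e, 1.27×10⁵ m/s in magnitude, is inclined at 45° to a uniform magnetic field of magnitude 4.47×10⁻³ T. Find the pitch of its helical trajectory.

v∥ = v cosθ = 1.27×10⁵·cos45° ≈ 8.980×10⁴ m/s.
T = 2πm/(|q|B) = 2π(5.98×10⁻²⁶)/((1.602×10⁻¹⁹)(4.47×10⁻³)) ≈ 5.247×10⁻⁴ s.
pitch = v∥ T = (8.980×10⁴)(5.247×10⁻⁴) ≈ 47.1 m.

p ≈ 47.1 m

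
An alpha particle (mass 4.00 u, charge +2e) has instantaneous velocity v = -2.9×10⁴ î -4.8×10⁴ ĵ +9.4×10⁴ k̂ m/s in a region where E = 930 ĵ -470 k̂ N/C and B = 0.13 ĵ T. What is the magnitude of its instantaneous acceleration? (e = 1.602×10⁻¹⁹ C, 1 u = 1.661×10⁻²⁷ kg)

v×B = (-1.22×10⁴, 0, -3770) N/C.
E + v×B = (-1.22×10⁴, 930, -4240) N/C.
F = q(E + v×B) = (3.204×10⁻¹⁹ C)·(-1.22×10⁴, 930, -4240) = (-3.92×10⁻¹⁵, 2.98×10⁻¹⁶, -1.36×10⁻¹⁵) N.
|a| = |F|/m = 4.155×10⁻¹⁵/6.644×10⁻²⁷ ≈ 6.25×10¹¹ m/s².

|a| ≈ 6.25×10¹¹ m/s²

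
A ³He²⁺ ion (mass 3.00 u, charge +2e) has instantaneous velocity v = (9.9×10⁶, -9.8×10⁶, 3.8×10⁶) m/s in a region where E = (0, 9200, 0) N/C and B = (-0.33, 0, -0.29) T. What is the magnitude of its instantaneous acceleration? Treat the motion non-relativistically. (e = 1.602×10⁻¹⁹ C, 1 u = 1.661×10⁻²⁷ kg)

|a| ≈ 2.96×10¹⁴ m/s²

v×B = (2.84×10⁶, 1.62×10⁶, -3.23×10⁶) N/C.
E + v×B = (2.84×10⁶, 1.63×10⁶, -3.23×10⁶) N/C.
F = q(E + v×B) = (3.204×10⁻¹⁹ C)·(2.84×10⁶, 1.63×10⁶, -3.23×10⁶) = (9.11×10⁻¹³, 5.21×10⁻¹³, -1.04×10⁻¹²) N.
|a| = |F|/m = 1.475×10⁻¹²/4.983×10⁻²⁷ ≈ 2.96×10¹⁴ m/s².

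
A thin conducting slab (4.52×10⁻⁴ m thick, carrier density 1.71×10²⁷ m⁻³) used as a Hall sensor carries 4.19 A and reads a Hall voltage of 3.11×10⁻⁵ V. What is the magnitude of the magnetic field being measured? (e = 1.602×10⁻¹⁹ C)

B ≈ 0.919 T

From V_H = IB/(n e t), B = V_H n e t / I.
B = (3.11×10⁻⁵)(1.71×10²⁷)(1.602×10⁻¹⁹)(4.52×10⁻⁴)/4.19 ≈ 0.919 T.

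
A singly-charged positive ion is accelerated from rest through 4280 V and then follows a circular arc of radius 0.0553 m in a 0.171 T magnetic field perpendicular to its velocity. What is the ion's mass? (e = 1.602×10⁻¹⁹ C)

Combine |q|V = ½mv² and r = mv/(|q|B): eliminate v to get m = qB²r²/(2V).
m = (1.602×10⁻¹⁹)(0.171)²(0.0553)²/(2·4280) ≈ 1.67×10⁻²⁷ kg.

m ≈ 1.67×10⁻²⁷ kg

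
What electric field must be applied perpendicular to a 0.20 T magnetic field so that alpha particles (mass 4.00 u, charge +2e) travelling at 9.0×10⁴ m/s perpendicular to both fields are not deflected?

E = 1.8×10⁴ V/m

For straight-line motion qE = qvB, so E = vB.
E = 9.0×10⁴ × 0.20 = 1.8×10⁴ V/m.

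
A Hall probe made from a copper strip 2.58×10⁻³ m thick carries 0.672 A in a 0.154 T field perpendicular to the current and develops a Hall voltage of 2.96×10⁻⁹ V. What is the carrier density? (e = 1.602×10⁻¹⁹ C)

n ≈ 8.46×10²⁸ m⁻³

From V_H = IB/(n e t), n = IB/(V_H e t).
n = (0.672)(0.154)/((2.96×10⁻⁹)(1.602×10⁻¹⁹)(2.58×10⁻³)) ≈ 8.46×10²⁸ m⁻³.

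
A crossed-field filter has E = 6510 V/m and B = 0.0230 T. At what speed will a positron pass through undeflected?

Zero net Lorentz force requires |qE| = |q v×B|, i.e. E = vB.
v = E/B = 6510/0.0230 = 2.83×10⁵ m/s.

v = 2.83×10⁵ m/s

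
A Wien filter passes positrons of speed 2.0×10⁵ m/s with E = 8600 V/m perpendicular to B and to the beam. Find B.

B = 0.043 T

Balance of forces in the selector: qE = qvB ⇒ B = E/v.
B = 8600/2.0×10⁵ = 0.043 T.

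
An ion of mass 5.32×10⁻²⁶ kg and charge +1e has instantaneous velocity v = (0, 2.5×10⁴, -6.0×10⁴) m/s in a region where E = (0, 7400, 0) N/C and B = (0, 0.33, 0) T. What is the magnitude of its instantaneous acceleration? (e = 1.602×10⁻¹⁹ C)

|a| ≈ 6.37×10¹⁰ m/s²

v×B = (1.98×10⁴, 0, 0) N/C.
E + v×B = (1.98×10⁴, 7400, 0) N/C.
F = q(E + v×B) = (1.602×10⁻¹⁹ C)·(1.98×10⁴, 7400, 0) = (3.17×10⁻¹⁵, 1.19×10⁻¹⁵, 0) N.
|a| = |F|/m = 3.386×10⁻¹⁵/5.32×10⁻²⁶ ≈ 6.37×10¹⁰ m/s².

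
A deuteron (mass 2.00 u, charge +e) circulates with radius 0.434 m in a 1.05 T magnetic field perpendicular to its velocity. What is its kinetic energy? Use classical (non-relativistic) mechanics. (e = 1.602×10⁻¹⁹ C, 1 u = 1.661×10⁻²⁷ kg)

KE ≈ 8.02×10⁻¹³ J

v = |q|Br/m, then KE = ½mv² = (qBr)²/(2m).
v = (1.602×10⁻¹⁹)(1.05)(0.434)/3.322×10⁻²⁷ ≈ 2.198×10⁷ m/s.
KE = ½(3.322×10⁻²⁷)(2.198×10⁷)² ≈ 8.02×10⁻¹³ J.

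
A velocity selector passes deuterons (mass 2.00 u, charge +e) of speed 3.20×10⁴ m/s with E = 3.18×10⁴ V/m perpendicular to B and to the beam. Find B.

B = 0.994 T

Balance of forces in the selector: qE = qvB ⇒ B = E/v.
B = 3.18×10⁴/3.20×10⁴ = 0.994 T.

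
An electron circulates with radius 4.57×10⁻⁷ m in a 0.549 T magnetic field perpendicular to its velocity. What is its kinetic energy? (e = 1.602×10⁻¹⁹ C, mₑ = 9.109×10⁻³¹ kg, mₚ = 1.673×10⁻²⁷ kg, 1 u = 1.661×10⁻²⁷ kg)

KE ≈ 5.54×10⁻³ eV

v = |q|Br/m, then KE = ½mv² = (qBr)²/(2m).
v = (1.602×10⁻¹⁹)(0.549)(4.57×10⁻⁷)/9.109×10⁻³¹ ≈ 4.412×10⁴ m/s.
KE = ½(9.109×10⁻³¹)(4.412×10⁴)² ≈ 8.87×10⁻²² J = 5.54×10⁻³ eV.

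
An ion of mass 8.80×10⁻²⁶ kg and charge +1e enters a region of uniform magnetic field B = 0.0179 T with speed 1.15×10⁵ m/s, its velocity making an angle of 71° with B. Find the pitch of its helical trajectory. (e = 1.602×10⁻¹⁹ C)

v∥ = v cosθ = 1.15×10⁵·cos71° ≈ 3.744×10⁴ m/s.
T = 2πm/(|q|B) = 2π(8.80×10⁻²⁶)/((1.602×10⁻¹⁹)(0.0179)) ≈ 1.928×10⁻⁴ s.
pitch = v∥ T = (3.744×10⁴)(1.928×10⁻⁴) ≈ 7.22 m.

p ≈ 7.22 m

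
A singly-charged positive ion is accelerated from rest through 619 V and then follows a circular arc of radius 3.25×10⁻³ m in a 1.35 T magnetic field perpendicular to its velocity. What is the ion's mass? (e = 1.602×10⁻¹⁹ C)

Combine |q|V = ½mv² and r = mv/(|q|B): eliminate v to get m = qB²r²/(2V).
m = (1.602×10⁻¹⁹)(1.35)²(3.25×10⁻³)²/(2·619) ≈ 2.49×10⁻²⁷ kg.

m ≈ 2.49×10⁻²⁷ kg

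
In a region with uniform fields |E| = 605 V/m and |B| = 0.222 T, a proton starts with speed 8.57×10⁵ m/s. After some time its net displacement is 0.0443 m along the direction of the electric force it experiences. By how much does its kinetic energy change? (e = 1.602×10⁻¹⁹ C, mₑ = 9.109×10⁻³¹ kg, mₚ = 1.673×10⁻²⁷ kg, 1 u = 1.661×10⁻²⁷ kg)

The magnetic force is always ⟂ v and does no work; only the electric force changes KE.
ΔKE = F_E · d = |q|E d = (1.602×10⁻¹⁹)(605)(0.0443) ≈ 4.29×10⁻¹⁸ J.

ΔKE ≈ 4.29×10⁻¹⁸ J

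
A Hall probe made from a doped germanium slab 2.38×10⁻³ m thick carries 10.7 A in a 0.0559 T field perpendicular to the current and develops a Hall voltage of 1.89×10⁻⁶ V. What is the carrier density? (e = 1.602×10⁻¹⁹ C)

n ≈ 8.30×10²⁶ m⁻³

From V_H = IB/(n e t), n = IB/(V_H e t).
n = (10.7)(0.0559)/((1.89×10⁻⁶)(1.602×10⁻¹⁹)(2.38×10⁻³)) ≈ 8.30×10²⁶ m⁻³.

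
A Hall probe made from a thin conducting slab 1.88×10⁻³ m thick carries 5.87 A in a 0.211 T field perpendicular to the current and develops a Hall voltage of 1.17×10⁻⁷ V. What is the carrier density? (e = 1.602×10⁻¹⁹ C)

From V_H = IB/(n e t), n = IB/(V_H e t).
n = (5.87)(0.211)/((1.17×10⁻⁷)(1.602×10⁻¹⁹)(1.88×10⁻³)) ≈ 3.51×10²⁸ m⁻³.

n ≈ 3.51×10²⁸ m⁻³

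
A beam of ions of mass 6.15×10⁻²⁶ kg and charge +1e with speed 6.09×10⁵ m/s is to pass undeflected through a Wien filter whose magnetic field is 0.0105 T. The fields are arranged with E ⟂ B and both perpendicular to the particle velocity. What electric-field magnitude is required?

E = 6390 V/m

For straight-line motion qE = qvB, so E = vB.
E = 6.09×10⁵ × 0.0105 = 6390 V/m.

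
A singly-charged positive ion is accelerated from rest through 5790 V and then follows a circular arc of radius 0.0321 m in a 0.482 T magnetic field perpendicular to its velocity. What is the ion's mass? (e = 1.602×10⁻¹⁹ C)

Combine |q|V = ½mv² and r = mv/(|q|B): eliminate v to get m = qB²r²/(2V).
m = (1.602×10⁻¹⁹)(0.482)²(0.0321)²/(2·5790) ≈ 3.31×10⁻²⁷ kg.

m ≈ 3.31×10⁻²⁷ kg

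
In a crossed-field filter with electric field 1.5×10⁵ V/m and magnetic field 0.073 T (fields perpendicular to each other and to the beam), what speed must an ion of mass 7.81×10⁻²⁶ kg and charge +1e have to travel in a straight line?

For undeflected motion the electric and magnetic forces balance: qE = qvB.
v = E/B = 1.5×10⁵/0.073 = 2.1×10⁶ m/s.
The result is independent of the particle's charge and mass.

v = 2.1×10⁶ m/s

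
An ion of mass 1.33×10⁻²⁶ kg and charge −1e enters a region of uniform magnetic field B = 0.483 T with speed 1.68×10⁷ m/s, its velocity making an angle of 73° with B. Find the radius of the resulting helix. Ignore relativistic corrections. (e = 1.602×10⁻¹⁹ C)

v⊥ = v sinθ = 1.68×10⁷·sin73° ≈ 1.607×10⁷ m/s.
r = m v⊥/(|q|B) = (1.33×10⁻²⁶)(1.607×10⁷)/((1.602×10⁻¹⁹)(0.483)) ≈ 2.76 m.

r ≈ 2.76 m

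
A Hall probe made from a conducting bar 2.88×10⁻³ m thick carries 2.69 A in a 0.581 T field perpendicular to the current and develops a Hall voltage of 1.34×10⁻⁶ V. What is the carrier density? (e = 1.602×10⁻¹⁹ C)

From V_H = IB/(n e t), n = IB/(V_H e t).
n = (2.69)(0.581)/((1.34×10⁻⁶)(1.602×10⁻¹⁹)(2.88×10⁻³)) ≈ 2.53×10²⁷ m⁻³.

n ≈ 2.53×10²⁷ m⁻³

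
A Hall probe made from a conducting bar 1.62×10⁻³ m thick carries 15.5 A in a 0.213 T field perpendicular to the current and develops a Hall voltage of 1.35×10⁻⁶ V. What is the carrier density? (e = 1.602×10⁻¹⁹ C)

n ≈ 9.42×10²⁷ m⁻³

From V_H = IB/(n e t), n = IB/(V_H e t).
n = (15.5)(0.213)/((1.35×10⁻⁶)(1.602×10⁻¹⁹)(1.62×10⁻³)) ≈ 9.42×10²⁷ m⁻³.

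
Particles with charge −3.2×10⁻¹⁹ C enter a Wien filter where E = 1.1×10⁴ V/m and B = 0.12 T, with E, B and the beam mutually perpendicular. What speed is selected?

Straight-line motion ⇒ electric and magnetic forces cancel, so E = vB.
v = E/B = 1.1×10⁴/0.12 = 9.2×10⁴ m/s.

v = 9.2×10⁴ m/s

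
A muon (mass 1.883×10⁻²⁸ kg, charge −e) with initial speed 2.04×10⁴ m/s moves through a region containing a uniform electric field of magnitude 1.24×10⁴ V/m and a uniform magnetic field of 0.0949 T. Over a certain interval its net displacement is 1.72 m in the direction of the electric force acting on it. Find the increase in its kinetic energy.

The magnetic force is always ⟂ v and does no work; only the electric force changes KE.
ΔKE = F_E · d = |q|E d = (1.602×10⁻¹⁹)(1.24×10⁴)(1.72) ≈ 3.42×10⁻¹⁵ J.

ΔKE ≈ 3.42×10⁻¹⁵ J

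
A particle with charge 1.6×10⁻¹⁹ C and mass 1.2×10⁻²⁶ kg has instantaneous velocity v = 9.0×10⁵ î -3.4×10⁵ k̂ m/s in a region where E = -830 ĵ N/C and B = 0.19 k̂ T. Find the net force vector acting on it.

v×B = (0, -1.71×10⁵, 0) N/C.
E + v×B = (0, -1.72×10⁵, 0) N/C.
F = q(E + v×B) = (1.6×10⁻¹⁹ C)·(0, -1.72×10⁵, 0) = (0, -2.75×10⁻¹⁴, 0) N.

F ≈ (0, -2.75×10⁻¹⁴, 0) N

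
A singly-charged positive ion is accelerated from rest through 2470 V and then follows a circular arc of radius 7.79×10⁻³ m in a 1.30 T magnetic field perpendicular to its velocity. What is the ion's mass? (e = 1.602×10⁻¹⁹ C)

m ≈ 3.33×10⁻²⁷ kg

Combine |q|V = ½mv² and r = mv/(|q|B): eliminate v to get m = qB²r²/(2V).
m = (1.602×10⁻¹⁹)(1.30)²(7.79×10⁻³)²/(2·2470) ≈ 3.33×10⁻²⁷ kg.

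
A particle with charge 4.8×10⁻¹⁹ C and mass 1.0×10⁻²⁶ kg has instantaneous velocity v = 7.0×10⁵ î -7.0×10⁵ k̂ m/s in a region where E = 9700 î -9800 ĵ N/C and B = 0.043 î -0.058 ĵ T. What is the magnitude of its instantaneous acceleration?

v×B = (-4.06×10⁴, -3.01×10⁴, -4.06×10⁴) N/C.
E + v×B = (-3.09×10⁴, -3.99×10⁴, -4.06×10⁴) N/C.
F = q(E + v×B) = (4.8×10⁻¹⁹ C)·(-3.09×10⁴, -3.99×10⁴, -4.06×10⁴) = (-1.48×10⁻¹⁴, -1.92×10⁻¹⁴, -1.95×10⁻¹⁴) N.
|a| = |F|/m = 3.109×10⁻¹⁴/1.0×10⁻²⁶ ≈ 3.11×10¹² m/s².

|a| ≈ 3.11×10¹² m/s²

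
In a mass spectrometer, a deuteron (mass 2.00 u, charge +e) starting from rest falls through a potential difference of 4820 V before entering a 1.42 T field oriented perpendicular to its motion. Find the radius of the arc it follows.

Acceleration: |q|V = ½mv² ⇒ v = √(2|q|V/m) = √(2·1.602×10⁻¹⁹·4820/3.322×10⁻²⁷) ≈ 6.818×10⁵ m/s.
In the field: r = mv/(|q|B) = (3.322×10⁻²⁷)(6.818×10⁵)/((1.602×10⁻¹⁹)(1.42)) ≈ 9.96×10⁻³ m.

r ≈ 9.96×10⁻³ m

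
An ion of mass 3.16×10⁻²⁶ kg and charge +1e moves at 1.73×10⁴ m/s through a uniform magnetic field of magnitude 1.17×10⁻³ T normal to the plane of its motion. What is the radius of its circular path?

The magnetic force provides the centripetal force: |q|vB = mv²/r.
r = mv/(|q|B) = (3.16×10⁻²⁶)(1.73×10⁴)/((1.602×10⁻¹⁹)(1.17×10⁻³)) ≈ 2.92 m.

r ≈ 2.92 m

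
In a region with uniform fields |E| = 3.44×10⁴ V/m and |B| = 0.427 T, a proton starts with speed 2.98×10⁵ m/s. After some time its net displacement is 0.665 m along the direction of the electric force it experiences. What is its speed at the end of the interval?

v_f ≈ 2.11×10⁶ m/s

B does no work; ΔKE = |q|E d.
½mv_f² = ½mv₀² + |q|Ed = ½(1.673×10⁻²⁷)(2.98×10⁵)² + (1.602×10⁻¹⁹)(3.44×10⁴)(0.665) ≈ 7.428×10⁻¹⁷ J + 3.665×10⁻¹⁵ J ≈ 3.739×10⁻¹⁵ J.
v_f = √(2·3.739×10⁻¹⁵/1.673×10⁻²⁷) ≈ 2.11×10⁶ m/s.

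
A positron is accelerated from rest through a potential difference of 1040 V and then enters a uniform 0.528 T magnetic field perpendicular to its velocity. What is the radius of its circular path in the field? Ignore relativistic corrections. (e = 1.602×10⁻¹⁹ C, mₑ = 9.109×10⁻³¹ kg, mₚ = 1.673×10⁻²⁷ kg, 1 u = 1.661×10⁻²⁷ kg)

r ≈ 2.06×10⁻⁴ m

Acceleration: |q|V = ½mv² ⇒ v = √(2|q|V/m) = √(2·1.602×10⁻¹⁹·1040/9.109×10⁻³¹) ≈ 1.913×10⁷ m/s.
In the field: r = mv/(|q|B) = (9.109×10⁻³¹)(1.913×10⁷)/((1.602×10⁻¹⁹)(0.528)) ≈ 2.06×10⁻⁴ m.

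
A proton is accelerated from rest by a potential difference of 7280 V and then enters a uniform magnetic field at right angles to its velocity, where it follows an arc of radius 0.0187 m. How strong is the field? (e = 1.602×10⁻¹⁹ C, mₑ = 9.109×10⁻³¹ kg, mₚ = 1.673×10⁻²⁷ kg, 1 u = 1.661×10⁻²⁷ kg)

v = √(2|q|V/m) = √(2·1.602×10⁻¹⁹·7280/1.673×10⁻²⁷) ≈ 1.181×10⁶ m/s.
B = mv/(|q|r) = (1.673×10⁻²⁷)(1.181×10⁶)/((1.602×10⁻¹⁹)(0.0187)) ≈ 0.659 T.

B ≈ 0.659 T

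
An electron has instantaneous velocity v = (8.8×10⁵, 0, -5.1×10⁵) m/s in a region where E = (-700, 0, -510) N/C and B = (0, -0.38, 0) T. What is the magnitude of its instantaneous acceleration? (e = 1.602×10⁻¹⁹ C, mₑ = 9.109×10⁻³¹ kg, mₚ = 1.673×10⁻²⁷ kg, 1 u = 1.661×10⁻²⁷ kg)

v×B = (-1.94×10⁵, 0, -3.34×10⁵) N/C.
E + v×B = (-1.94×10⁵, 0, -3.35×10⁵) N/C.
F = q(E + v×B) = (−1.602×10⁻¹⁹ C)·(-1.94×10⁵, 0, -3.35×10⁵) = (3.12×10⁻¹⁴, 0, 5.37×10⁻¹⁴) N.
|a| = |F|/m = 6.204×10⁻¹⁴/9.109×10⁻³¹ ≈ 6.81×10¹⁶ m/s².

|a| ≈ 6.81×10¹⁶ m/s²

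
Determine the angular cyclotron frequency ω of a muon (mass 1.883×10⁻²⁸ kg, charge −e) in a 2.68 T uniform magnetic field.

ω = |q|B/m.
ω = (1.602×10⁻¹⁹)(2.68)/1.883×10⁻²⁸ ≈ 2.28×10⁹ rad/s.

ω ≈ 2.28×10⁹ rad/s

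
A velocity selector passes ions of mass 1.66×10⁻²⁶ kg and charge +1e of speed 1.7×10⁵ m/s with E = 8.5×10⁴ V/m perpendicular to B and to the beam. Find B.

B = 0.50 T

Balance of forces in the selector: qE = qvB ⇒ B = E/v.
B = 8.5×10⁴/1.7×10⁵ = 0.50 T.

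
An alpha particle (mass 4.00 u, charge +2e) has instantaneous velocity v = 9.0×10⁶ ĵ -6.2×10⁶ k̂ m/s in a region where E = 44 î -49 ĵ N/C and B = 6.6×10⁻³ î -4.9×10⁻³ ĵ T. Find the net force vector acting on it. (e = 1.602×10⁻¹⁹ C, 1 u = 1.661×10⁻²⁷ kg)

v×B = (-3.04×10⁴, -4.09×10⁴, -5.94×10⁴) N/C.
E + v×B = (-3.03×10⁴, -4.10×10⁴, -5.94×10⁴) N/C.
F = q(E + v×B) = (3.204×10⁻¹⁹ C)·(-3.03×10⁴, -4.10×10⁴, -5.94×10⁴) = (-9.72×10⁻¹⁵, -1.31×10⁻¹⁴, -1.90×10⁻¹⁴) N.

F ≈ (-9.72×10⁻¹⁵, -1.31×10⁻¹⁴, -1.90×10⁻¹⁴) N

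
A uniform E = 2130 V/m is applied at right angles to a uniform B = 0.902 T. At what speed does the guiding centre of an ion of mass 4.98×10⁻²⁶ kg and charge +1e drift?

In crossed fields the guiding centre drifts at v_d = |E×B|/B² = E/B, independent of charge and mass.
v_d = 2130/0.902 = 2360 m/s.

v_d ≈ 2360 m/s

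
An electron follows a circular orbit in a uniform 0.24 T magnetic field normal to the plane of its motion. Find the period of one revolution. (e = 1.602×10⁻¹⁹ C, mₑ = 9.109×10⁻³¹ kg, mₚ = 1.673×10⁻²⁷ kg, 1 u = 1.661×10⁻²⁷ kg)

T ≈ 1.5×10⁻¹⁰ s

The cyclotron period depends only on m, q, B: T = 2πm/(|q|B).
T = 2π(9.109×10⁻³¹)/((1.602×10⁻¹⁹)(0.24)) ≈ 1.5×10⁻¹⁰ s.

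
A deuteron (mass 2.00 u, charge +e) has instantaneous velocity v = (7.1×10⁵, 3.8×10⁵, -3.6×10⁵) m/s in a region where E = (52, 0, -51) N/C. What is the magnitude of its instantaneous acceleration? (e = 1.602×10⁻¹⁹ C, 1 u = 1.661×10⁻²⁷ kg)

|a| ≈ 3.51×10⁹ m/s²

Only an electric field acts, so F = qE = (1.602×10⁻¹⁹ C)·(52.0, 0, -51.0) = (8.33×10⁻¹⁸, 0, -8.17×10⁻¹⁸) N.
|a| = |F|/m = 1.167×10⁻¹⁷/3.322×10⁻²⁷ ≈ 3.51×10⁹ m/s².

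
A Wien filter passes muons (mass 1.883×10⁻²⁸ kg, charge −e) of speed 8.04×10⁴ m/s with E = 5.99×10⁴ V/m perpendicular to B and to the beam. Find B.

Balance of forces in the selector: qE = qvB ⇒ B = E/v.
B = 5.99×10⁴/8.04×10⁴ = 0.745 T.

B = 0.745 T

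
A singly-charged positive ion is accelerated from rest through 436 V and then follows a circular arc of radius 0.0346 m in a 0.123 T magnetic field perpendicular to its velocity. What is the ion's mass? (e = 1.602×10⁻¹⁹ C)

Combine |q|V = ½mv² and r = mv/(|q|B): eliminate v to get m = qB²r²/(2V).
m = (1.602×10⁻¹⁹)(0.123)²(0.0346)²/(2·436) ≈ 3.33×10⁻²⁷ kg.

m ≈ 3.33×10⁻²⁷ kg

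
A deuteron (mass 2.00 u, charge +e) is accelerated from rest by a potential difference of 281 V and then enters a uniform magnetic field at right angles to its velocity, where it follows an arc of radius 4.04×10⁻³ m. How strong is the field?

v = √(2|q|V/m) = √(2·1.602×10⁻¹⁹·281/3.322×10⁻²⁷) ≈ 1.646×10⁵ m/s.
B = mv/(|q|r) = (3.322×10⁻²⁷)(1.646×10⁵)/((1.602×10⁻¹⁹)(4.04×10⁻³)) ≈ 0.845 T.

B ≈ 0.845 T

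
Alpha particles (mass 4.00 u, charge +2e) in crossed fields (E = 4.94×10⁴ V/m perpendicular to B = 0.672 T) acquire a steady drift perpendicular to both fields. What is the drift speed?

The steady drift has the magnetic force balancing the electric force, so v_d = E/B.
v_d = 4.94×10⁴/0.672 = 7.35×10⁴ m/s.

v_d ≈ 7.35×10⁴ m/s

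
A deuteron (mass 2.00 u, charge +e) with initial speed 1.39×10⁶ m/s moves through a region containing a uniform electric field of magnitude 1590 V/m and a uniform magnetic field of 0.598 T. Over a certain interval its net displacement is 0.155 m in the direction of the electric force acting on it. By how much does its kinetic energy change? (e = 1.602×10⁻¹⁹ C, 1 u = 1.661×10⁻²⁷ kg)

ΔKE ≈ 3.95×10⁻¹⁷ J

The magnetic force is always ⟂ v and does no work; only the electric force changes KE.
ΔKE = F_E · d = |q|E d = (1.602×10⁻¹⁹)(1590)(0.155) ≈ 3.95×10⁻¹⁷ J.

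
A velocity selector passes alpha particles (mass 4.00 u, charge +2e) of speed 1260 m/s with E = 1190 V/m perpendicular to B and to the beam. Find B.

Balance of forces in the selector: qE = qvB ⇒ B = E/v.
B = 1190/1260 = 0.944 T.

B = 0.944 T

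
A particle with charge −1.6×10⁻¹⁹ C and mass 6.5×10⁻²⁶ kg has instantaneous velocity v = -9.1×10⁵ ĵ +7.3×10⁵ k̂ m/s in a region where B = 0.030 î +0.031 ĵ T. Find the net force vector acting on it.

v×B = (-2.26×10⁴, 2.19×10⁴, 2.73×10⁴) N/C.
F = q v×B = (−1.6×10⁻¹⁹ C)·(-2.26×10⁴, 2.19×10⁴, 2.73×10⁴) = (3.62×10⁻¹⁵, -3.50×10⁻¹⁵, -4.37×10⁻¹⁵) N.

F ≈ (3.62×10⁻¹⁵, -3.50×10⁻¹⁵, -4.37×10⁻¹⁵) N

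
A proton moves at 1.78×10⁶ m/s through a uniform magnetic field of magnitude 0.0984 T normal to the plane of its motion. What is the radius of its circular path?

The magnetic force provides the centripetal force: |q|vB = mv²/r.
r = mv/(|q|B) = (1.673×10⁻²⁷)(1.78×10⁶)/((1.602×10⁻¹⁹)(0.0984)) ≈ 0.189 m.

r ≈ 0.189 m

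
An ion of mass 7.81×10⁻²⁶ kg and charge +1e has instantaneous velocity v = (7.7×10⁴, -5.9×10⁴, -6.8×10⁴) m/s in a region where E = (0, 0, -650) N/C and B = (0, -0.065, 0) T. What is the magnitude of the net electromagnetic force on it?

v×B = (-4420, 0, -5000) N/C.
E + v×B = (-4420, 0, -5660) N/C.
F = q(E + v×B) = (1.602×10⁻¹⁹ C)·(-4420, 0, -5660) = (-7.08×10⁻¹⁶, 0, -9.06×10⁻¹⁶) N.
|F| = 1.15×10⁻¹⁵ N.

|F| ≈ 1.15×10⁻¹⁵ N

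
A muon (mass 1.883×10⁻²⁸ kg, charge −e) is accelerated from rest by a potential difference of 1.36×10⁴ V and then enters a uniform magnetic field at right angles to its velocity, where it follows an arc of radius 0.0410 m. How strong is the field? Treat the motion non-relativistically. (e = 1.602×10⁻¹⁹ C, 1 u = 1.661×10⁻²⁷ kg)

v = √(2|q|V/m) = √(2·1.602×10⁻¹⁹·1.36×10⁴/1.883×10⁻²⁸) ≈ 4.811×10⁶ m/s.
B = mv/(|q|r) = (1.883×10⁻²⁸)(4.811×10⁶)/((1.602×10⁻¹⁹)(0.0410)) ≈ 0.138 T.

B ≈ 0.138 T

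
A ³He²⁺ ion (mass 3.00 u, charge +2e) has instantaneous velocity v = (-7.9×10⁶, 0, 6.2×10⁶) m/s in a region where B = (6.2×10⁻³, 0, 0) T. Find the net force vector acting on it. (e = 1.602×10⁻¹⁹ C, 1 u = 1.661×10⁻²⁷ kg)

v×B = (0, 3.84×10⁴, 0) N/C.
F = q v×B = (3.204×10⁻¹⁹ C)·(0, 3.84×10⁴, 0) = (0, 1.23×10⁻¹⁴, 0) N.

F ≈ (0, 1.23×10⁻¹⁴, 0) N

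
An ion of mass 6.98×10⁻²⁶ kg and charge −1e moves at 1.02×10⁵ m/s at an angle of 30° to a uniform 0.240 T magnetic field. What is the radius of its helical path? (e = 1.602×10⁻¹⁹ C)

v⊥ = v sinθ = 1.02×10⁵·sin30° ≈ 5.100×10⁴ m/s.
r = m v⊥/(|q|B) = (6.98×10⁻²⁶)(5.100×10⁴)/((1.602×10⁻¹⁹)(0.240)) ≈ 0.0926 m.

r ≈ 0.0926 m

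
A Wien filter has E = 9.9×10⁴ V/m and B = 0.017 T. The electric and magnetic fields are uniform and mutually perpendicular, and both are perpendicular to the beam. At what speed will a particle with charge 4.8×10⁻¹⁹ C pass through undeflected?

Zero net Lorentz force requires |qE| = |q v×B|, i.e. E = vB.
v = E/B = 9.9×10⁴/0.017 = 5.8×10⁶ m/s.

v = 5.8×10⁶ m/s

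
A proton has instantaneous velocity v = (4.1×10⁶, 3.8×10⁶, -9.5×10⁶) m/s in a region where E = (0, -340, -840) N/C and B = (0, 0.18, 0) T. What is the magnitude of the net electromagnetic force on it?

|F| ≈ 2.98×10⁻¹³ N

v×B = (1.71×10⁶, 0, 7.38×10⁵) N/C.
E + v×B = (1.71×10⁶, -340, 7.37×10⁵) N/C.
F = q(E + v×B) = (1.602×10⁻¹⁹ C)·(1.71×10⁶, -340, 7.37×10⁵) = (2.74×10⁻¹³, -5.45×10⁻¹⁷, 1.18×10⁻¹³) N.
|F| = 2.98×10⁻¹³ N.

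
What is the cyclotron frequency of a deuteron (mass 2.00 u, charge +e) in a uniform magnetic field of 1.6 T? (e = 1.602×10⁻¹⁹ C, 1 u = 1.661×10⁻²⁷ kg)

f = |q|B/(2πm).
f = (1.602×10⁻¹⁹)(1.6)/(2π·3.322×10⁻²⁷) ≈ 1.2×10⁷ Hz.

f ≈ 1.2×10⁷ Hz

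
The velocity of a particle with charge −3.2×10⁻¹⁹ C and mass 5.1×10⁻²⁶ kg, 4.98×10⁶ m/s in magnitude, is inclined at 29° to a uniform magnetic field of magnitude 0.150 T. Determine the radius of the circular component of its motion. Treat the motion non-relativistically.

r ≈ 2.57 m

v⊥ = v sinθ = 4.98×10⁶·sin29° ≈ 2.414×10⁶ m/s.
r = m v⊥/(|q|B) = (5.1×10⁻²⁶)(2.414×10⁶)/((3.2×10⁻¹⁹)(0.150)) ≈ 2.57 m.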